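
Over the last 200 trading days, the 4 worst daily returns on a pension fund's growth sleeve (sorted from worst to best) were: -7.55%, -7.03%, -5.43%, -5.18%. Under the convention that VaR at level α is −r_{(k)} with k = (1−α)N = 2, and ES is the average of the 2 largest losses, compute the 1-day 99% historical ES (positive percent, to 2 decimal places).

The 2 worst returns sum to -14.58%.
ES = −(-14.58%) / 2 = 7.29%.

7.29%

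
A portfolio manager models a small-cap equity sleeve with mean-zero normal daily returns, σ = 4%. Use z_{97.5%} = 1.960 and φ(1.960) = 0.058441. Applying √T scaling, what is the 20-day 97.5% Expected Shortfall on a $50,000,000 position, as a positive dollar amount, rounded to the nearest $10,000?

σ_{20d} = 4% × √20 = 17.889%.
ES multiplier = φ(z)/(1−α) = 0.058441/0.025 = 2.338.
ES = 17.889% × 2.338 = 41.824%; on $50,000,000: $20,912,000.

$20,910,000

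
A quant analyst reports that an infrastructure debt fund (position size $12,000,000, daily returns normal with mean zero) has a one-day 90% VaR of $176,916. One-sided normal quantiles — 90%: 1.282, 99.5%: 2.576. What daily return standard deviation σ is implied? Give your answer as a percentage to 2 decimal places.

1.15%

VaR as a fraction: $176,916 / $12,000,000 = 1.474%.
σ = VaR / z = 1.474% / 1.282 = 1.150%.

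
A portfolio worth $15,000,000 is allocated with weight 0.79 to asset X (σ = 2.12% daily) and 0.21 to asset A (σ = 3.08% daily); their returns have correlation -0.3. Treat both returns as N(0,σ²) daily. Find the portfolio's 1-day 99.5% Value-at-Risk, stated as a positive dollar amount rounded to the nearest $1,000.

σ_p² = 0.79²·2.12² + 0.21²·3.08² + 2·-0.3·0.79·0.21·2.12·3.08 = 2.5733 (%²).
σ_p = √2.5733 = 1.604%.
At 99.5%, z = 2.576.
VaR = 2.576 × 1.604% = 4.132%; on $15,000,000 that is $619,800.

$620,000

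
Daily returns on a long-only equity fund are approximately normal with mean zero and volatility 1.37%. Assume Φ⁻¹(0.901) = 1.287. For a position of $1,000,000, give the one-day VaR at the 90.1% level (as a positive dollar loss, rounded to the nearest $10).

VaR = z·σ = 1.287 × 1.37% = 1.763%.
On $1,000,000: 0.01763 × $1,000,000 = $17,630.

$17,630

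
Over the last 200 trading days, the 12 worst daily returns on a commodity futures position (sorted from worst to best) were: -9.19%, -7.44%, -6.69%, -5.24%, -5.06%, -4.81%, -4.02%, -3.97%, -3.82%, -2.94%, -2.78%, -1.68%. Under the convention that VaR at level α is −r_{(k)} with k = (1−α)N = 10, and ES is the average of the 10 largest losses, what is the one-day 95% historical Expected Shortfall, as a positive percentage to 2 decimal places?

The 10 worst returns sum to -53.18%.
ES = −(-53.18%) / 10 = 5.318% ≈ 5.32%.

5.32%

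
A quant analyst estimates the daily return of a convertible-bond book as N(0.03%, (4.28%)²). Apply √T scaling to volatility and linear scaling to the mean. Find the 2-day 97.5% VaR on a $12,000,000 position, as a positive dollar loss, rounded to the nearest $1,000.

$1,416,000

At 97.5%, z = 1.960.
σ_{2d} = 4.28% × √2 = 6.053%; μ_{2d} = 2 × 0.03% = 0.060%.
VaR = −(0.060%) + 1.960 × 6.053% = 11.804%.
On $12,000,000: 0.11804 × $12,000,000 = $1,416,480.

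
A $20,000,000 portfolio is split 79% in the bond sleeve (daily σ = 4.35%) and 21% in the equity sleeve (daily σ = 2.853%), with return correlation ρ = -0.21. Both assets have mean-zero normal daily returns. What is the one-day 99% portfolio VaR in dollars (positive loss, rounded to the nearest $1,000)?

$1,564,000

σ_p² = 0.79²·4.35² + 0.21²·2.853² + 2·-0.21·0.79·0.21·4.35·2.853 = 11.3037 (%²).
σ_p = √11.3037 = 3.362%.
At 99%, z = 2.326.
VaR = 2.326 × 3.362% = 7.820%; on $20,000,000 that is $1,564,000.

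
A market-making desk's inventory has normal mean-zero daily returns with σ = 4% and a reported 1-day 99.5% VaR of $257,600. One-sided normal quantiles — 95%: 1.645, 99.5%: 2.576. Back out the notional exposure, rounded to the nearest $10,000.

VaR as a fraction of value: z·σ = 2.576 × 4% = 10.304%.
Position = $257,600 / 0.10304 = $2,500,000.

$2,500,000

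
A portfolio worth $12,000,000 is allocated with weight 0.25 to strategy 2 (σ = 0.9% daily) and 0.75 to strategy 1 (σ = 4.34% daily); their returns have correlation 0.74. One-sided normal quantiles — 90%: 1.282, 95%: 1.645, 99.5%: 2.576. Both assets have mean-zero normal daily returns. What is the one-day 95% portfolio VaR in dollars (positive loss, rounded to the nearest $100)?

$676,100

σ_p² = 0.25²·0.9² + 0.75²·4.34² + 2·0.74·0.25·0.75·0.9·4.34 = 11.7296 (%²).
σ_p = √11.7296 = 3.425%.
VaR = 1.645 × 3.425% = 5.634%; on $12,000,000 that is $676,080.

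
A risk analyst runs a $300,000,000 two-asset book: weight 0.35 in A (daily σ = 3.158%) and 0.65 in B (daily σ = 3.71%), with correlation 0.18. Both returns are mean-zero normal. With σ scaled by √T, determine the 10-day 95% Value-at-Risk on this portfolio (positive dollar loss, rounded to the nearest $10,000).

σ_p = √(0.35²·3.158² + 0.65²·3.71² + 2·0.18·0.35·0.65·3.158·3.71) = 2.828%.
σ_{10d} = 2.828% × √10 = 8.943%.
z(95%) = 1.645.
VaR = 1.645 × 8.943% = 14.711%; on $300,000,000 that is $44,133,000.

$44,130,000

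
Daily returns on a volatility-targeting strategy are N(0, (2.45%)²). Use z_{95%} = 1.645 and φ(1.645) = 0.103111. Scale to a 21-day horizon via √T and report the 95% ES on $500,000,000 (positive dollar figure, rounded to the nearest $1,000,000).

$116,000,000

σ_{21d} = 2.45% × √21 = 11.227%.
ES multiplier = φ(z)/(1−α) = 0.103111/0.05 = 2.062.
ES = 11.227% × 2.062 = 23.150%; on $500,000,000: $115,750,000.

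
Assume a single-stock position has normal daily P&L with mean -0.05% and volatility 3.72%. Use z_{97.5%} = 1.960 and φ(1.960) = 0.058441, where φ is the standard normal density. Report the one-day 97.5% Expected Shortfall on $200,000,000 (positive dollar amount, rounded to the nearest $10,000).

Tail multiplier: φ(z)/(1−α) = 0.058441 / 0.025 = 2.338.
ES = −(-0.05%) + 3.72% × 2.338 = 8.747%.
On $200,000,000: 0.08747 × $200,000,000 = $17,494,000.

$17,490,000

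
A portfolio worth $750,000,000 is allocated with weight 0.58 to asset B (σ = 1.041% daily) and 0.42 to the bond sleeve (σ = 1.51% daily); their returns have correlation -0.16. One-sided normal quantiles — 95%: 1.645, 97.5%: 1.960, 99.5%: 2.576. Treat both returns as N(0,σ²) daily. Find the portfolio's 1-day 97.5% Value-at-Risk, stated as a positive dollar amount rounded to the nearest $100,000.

σ_p² = 0.58²·1.041² + 0.42²·1.51² + 2·-0.16·0.58·0.42·1.041·1.51 = 0.6442 (%²).
σ_p = √0.6442 = 0.803%.
VaR = 1.960 × 0.803% = 1.574%; on $750,000,000 that is $11,805,000.

$11,800,000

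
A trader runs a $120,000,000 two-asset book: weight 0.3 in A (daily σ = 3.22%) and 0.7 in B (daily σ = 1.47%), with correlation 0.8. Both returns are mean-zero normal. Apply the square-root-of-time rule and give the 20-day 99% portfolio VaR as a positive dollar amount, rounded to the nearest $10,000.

σ_p = √(0.3²·3.22² + 0.7²·1.47² + 2·0.8·0.3·0.7·3.22·1.47) = 1.893%.
σ_{20d} = 1.893% × √20 = 8.466%.
z(99%) = 2.326.
VaR = 2.326 × 8.466% = 19.692%; on $120,000,000 that is $23,630,400.

$23,630,000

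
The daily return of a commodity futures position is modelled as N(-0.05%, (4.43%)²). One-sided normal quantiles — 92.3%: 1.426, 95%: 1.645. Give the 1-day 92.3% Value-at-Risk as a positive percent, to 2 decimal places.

6.37%

VaR = −μ + z·σ = −(-0.05%) + 1.426 × 4.43% = 6.367%.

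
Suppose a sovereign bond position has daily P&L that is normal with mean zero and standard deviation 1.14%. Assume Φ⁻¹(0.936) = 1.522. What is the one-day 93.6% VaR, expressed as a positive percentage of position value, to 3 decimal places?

VaR = z·σ = 1.522 × 1.14% = 1.735%.

1.735%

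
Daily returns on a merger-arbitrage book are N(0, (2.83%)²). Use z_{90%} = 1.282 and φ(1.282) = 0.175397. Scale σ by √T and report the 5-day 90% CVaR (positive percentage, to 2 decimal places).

σ_{5d} = 2.83% × √5 = 6.328%.
ES multiplier = φ(z)/(1−α) = 0.175397/0.1 = 1.754.
ES = 6.328% × 1.754 = 11.099%.

11.10%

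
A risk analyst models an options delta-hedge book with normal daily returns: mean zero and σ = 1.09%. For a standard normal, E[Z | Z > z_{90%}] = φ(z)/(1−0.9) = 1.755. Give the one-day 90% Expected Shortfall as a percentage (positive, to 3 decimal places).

ES = 1.09% × 1.755 = 1.913%.

1.913%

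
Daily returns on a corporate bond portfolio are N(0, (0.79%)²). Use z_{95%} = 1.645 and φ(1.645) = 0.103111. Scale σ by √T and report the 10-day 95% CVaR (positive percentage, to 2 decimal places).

5.15%

σ_{10d} = 0.79% × √10 = 2.498%.
ES multiplier = φ(z)/(1−α) = 0.103111/0.05 = 2.062.
ES = 2.498% × 2.062 = 5.151%.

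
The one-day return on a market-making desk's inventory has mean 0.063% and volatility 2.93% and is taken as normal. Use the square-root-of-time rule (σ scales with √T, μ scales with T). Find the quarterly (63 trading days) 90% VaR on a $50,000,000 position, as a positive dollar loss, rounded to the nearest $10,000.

$12,920,000

At 90%, z = 1.282.
σ_{63d} = 2.93% × √63 = 23.256%; μ_{63d} = 63 × 0.063% = 3.969%.
VaR = −(3.969%) + 1.282 × 23.256% = 25.845%.
On $50,000,000: 0.25845 × $50,000,000 = $12,922,500.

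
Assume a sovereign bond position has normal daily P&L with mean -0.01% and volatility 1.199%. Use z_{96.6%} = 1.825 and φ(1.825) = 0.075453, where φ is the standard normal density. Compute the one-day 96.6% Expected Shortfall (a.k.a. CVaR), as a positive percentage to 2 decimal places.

2.67%

Tail multiplier: φ(z)/(1−α) = 0.075453 / 0.034 = 2.219.
ES = −(-0.01%) + 1.199% × 2.219 = 2.671%.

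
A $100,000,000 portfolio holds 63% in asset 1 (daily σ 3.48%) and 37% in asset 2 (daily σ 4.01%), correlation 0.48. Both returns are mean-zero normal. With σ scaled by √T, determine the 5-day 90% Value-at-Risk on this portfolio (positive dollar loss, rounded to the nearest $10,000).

σ_p = √(0.63²·3.48² + 0.37²·4.01² + 2·0.48·0.63·0.37·3.48·4.01) = 3.183%.
σ_{5d} = 3.183% × √5 = 7.117%.
z(90%) = 1.282.
VaR = 1.282 × 7.117% = 9.124%; on $100,000,000 that is $9,124,000.

$9,120,000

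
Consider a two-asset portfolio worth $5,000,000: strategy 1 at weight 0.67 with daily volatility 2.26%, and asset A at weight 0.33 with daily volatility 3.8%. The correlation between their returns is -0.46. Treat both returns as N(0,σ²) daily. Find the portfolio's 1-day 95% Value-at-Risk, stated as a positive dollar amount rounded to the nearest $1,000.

$120,000

σ_p² = 0.67²·2.26² + 0.33²·3.8² + 2·-0.46·0.67·0.33·2.26·3.8 = 2.1184 (%²).
σ_p = √2.1184 = 1.455%.
At 95%, z = 1.645.
VaR = 1.645 × 1.455% = 2.393%; on $5,000,000 that is $119,650.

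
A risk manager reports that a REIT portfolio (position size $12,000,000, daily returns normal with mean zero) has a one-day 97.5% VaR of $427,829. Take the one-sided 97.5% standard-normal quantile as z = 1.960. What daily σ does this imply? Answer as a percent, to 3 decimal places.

VaR as a fraction: $427,829 / $12,000,000 = 3.565%.
σ = VaR / z = 3.565% / 1.960 = 1.819%.

1.819%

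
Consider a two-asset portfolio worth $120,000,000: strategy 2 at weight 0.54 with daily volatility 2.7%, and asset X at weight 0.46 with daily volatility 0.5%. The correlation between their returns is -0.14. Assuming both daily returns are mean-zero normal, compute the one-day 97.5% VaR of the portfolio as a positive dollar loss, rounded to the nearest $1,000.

$3,396,000

σ_p² = 0.54²·2.7² + 0.46²·0.5² + 2·-0.14·0.54·0.46·2.7·0.5 = 2.0848 (%²).
σ_p = √2.0848 = 1.444%.
At 97.5%, z = 1.960.
VaR = 1.960 × 1.444% = 2.830%; on $120,000,000 that is $3,396,000.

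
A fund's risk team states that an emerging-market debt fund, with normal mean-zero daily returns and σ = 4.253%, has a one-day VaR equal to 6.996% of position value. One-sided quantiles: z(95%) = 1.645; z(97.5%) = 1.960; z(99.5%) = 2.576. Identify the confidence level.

Implied z = VaR/σ = 6.996 / 4.253 = 1.645.
This matches z(95%) = 1.645.

95%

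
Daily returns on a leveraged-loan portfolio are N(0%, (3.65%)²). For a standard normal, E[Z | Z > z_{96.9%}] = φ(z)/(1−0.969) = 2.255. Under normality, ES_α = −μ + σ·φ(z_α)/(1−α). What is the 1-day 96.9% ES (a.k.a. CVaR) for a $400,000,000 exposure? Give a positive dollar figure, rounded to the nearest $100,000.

ES = 3.65% × 2.255 = 8.231%.
On $400,000,000: 0.08231 × $400,000,000 = $32,924,000.

$32,900,000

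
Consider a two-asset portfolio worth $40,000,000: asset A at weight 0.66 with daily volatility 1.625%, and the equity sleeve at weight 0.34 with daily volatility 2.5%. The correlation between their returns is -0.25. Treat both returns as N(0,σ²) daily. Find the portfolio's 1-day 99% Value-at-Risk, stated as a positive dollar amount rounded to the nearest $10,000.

$1,110,000

σ_p² = 0.66²·1.625² + 0.34²·2.5² + 2·-0.25·0.66·0.34·1.625·2.5 = 1.4169 (%²).
σ_p = √1.4169 = 1.190%.
At 99%, z = 2.326.
VaR = 2.326 × 1.190% = 2.768%; on $40,000,000 that is $1,107,200.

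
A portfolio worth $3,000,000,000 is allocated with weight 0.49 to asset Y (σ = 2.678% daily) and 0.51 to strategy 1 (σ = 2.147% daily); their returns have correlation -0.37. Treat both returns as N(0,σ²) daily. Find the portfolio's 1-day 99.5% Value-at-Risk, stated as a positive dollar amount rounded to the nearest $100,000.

σ_p² = 0.49²·2.678² + 0.51²·2.147² + 2·-0.37·0.49·0.51·2.678·2.147 = 1.8576 (%²).
σ_p = √1.8576 = 1.363%.
At 99.5%, z = 2.576.
VaR = 2.576 × 1.363% = 3.511%; on $3,000,000,000 that is $105,330,000.

$105,300,000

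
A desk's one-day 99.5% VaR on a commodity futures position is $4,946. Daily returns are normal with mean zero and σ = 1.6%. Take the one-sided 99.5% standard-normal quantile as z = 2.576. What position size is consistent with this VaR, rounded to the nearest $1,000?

VaR as a fraction of value: z·σ = 2.576 × 1.6% = 4.1216%.
Position = $4,946 / 0.041216 = $120,002.

$120,000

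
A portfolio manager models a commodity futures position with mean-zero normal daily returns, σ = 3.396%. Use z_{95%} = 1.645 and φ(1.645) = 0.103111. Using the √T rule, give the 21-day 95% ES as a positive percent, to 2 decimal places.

32.09%

σ_{21d} = 3.396% × √21 = 15.562%.
ES multiplier = φ(z)/(1−α) = 0.103111/0.05 = 2.062.
ES = 15.562% × 2.062 = 32.089%.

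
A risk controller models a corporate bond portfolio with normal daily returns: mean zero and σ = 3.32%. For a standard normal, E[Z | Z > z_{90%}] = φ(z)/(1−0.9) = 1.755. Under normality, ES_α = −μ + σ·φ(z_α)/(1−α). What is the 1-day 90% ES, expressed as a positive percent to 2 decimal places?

ES = 3.32% × 1.755 = 5.827%.

5.83%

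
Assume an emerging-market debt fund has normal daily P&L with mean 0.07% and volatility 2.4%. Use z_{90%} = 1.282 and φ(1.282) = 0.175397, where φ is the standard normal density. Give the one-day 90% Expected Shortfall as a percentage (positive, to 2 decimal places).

4.14%

Tail multiplier: φ(z)/(1−α) = 0.175397 / 0.1 = 1.754.
ES = −(0.07%) + 2.4% × 1.754 = 4.140%.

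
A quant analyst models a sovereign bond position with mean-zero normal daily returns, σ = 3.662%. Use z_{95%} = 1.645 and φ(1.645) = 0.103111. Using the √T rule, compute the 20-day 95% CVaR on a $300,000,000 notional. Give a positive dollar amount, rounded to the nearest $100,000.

$101,300,000

σ_{20d} = 3.662% × √20 = 16.377%.
ES multiplier = φ(z)/(1−α) = 0.103111/0.05 = 2.062.
ES = 16.377% × 2.062 = 33.769%; on $300,000,000: $101,307,000.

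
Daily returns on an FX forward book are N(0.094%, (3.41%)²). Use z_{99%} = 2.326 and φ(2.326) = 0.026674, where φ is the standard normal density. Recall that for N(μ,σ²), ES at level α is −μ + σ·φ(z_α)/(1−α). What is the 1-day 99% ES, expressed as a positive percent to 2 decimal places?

9.00%

Tail multiplier: φ(z)/(1−α) = 0.026674 / 0.01 = 2.667.
ES = −(0.094%) + 3.41% × 2.667 = 9.000%.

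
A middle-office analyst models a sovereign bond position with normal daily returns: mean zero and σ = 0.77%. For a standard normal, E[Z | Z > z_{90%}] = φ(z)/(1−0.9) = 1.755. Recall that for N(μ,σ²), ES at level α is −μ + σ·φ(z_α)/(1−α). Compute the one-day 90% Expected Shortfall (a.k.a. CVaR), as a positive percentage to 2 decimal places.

1.35%

ES = 0.77% × 1.755 = 1.351%.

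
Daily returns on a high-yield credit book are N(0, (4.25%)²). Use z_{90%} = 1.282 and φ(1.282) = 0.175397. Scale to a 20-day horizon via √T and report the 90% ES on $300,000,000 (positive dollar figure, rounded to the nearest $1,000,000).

$100,000,000

σ_{20d} = 4.25% × √20 = 19.007%.
ES multiplier = φ(z)/(1−α) = 0.175397/0.1 = 1.754.
ES = 19.007% × 1.754 = 33.338%; on $300,000,000: $100,014,000.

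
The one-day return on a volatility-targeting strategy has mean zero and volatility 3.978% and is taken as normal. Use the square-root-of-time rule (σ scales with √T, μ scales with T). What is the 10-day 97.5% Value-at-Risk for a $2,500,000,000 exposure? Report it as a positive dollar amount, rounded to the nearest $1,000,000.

$616,000,000

At 97.5%, z = 1.960.
σ_{10d} = 3.978% × √10 = 12.580%.
VaR = 1.960 × 12.580% = 24.657%.
On $2,500,000,000: 0.24657 × $2,500,000,000 = $616,425,000.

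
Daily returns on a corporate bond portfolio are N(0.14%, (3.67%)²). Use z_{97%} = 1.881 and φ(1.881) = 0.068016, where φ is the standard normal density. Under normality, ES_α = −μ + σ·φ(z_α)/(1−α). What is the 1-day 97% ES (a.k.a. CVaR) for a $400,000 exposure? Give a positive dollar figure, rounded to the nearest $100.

Tail multiplier: φ(z)/(1−α) = 0.068016 / 0.03 = 2.267.
ES = −(0.14%) + 3.67% × 2.267 = 8.180%.
On $400,000: 0.08180 × $400,000 = $32,720.

$32,700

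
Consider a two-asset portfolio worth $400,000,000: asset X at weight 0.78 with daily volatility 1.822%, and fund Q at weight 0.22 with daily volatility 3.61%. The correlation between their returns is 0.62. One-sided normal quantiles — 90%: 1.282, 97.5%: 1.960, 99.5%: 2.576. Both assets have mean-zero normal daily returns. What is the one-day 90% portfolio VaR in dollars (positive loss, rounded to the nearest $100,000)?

$10,300,000

σ_p² = 0.78²·1.822² + 0.22²·3.61² + 2·0.62·0.78·0.22·1.822·3.61 = 4.0500 (%²).
σ_p = √4.0500 = 2.012%.
VaR = 1.282 × 2.012% = 2.579%; on $400,000,000 that is $10,316,000.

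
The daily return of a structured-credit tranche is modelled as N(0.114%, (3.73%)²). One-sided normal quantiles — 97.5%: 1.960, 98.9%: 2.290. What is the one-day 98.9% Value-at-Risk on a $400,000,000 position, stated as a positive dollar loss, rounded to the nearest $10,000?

VaR = −μ + z·σ = −(0.114%) + 2.290 × 3.73% = 8.428%.
On $400,000,000: 0.08428 × $400,000,000 = $33,712,000.

$33,710,000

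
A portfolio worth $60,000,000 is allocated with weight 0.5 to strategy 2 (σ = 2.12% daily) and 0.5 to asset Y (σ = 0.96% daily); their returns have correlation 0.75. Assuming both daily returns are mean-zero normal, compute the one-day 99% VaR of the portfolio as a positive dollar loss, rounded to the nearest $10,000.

$2,030,000

σ_p² = 0.5²·2.12² + 0.5²·0.96² + 2·0.75·0.5·0.5·2.12·0.96 = 2.1172 (%²).
σ_p = √2.1172 = 1.455%.
At 99%, z = 2.326.
VaR = 2.326 × 1.455% = 3.384%; on $60,000,000 that is $2,030,400.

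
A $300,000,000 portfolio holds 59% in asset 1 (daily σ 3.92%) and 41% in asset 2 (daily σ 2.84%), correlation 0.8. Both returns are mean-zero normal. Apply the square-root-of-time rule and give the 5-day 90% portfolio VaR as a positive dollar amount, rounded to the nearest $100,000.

$28,500,000

σ_p = √(0.59²·3.92² + 0.41²·2.84² + 2·0.8·0.59·0.41·3.92·2.84) = 3.319%.
σ_{5d} = 3.319% × √5 = 7.422%.
z(90%) = 1.282.
VaR = 1.282 × 7.422% = 9.515%; on $300,000,000 that is $28,545,000.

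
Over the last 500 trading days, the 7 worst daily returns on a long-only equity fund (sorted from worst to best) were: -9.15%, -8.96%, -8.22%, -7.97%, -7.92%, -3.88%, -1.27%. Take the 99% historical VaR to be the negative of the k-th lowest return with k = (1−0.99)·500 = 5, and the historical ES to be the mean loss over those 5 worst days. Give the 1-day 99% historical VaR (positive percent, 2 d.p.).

7.92%

k = 5; the 5th lowest return is -7.92%, so VaR = 7.92%.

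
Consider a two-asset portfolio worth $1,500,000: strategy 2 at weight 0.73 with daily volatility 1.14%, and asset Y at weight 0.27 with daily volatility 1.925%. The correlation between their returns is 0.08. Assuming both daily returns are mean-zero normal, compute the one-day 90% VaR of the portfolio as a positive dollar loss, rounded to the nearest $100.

$19,500

σ_p² = 0.73²·1.14² + 0.27²·1.925² + 2·0.08·0.73·0.27·1.14·1.925 = 1.0319 (%²).
σ_p = √1.0319 = 1.016%.
At 90%, z = 1.282.
VaR = 1.282 × 1.016% = 1.303%; on $1,500,000 that is $19,545.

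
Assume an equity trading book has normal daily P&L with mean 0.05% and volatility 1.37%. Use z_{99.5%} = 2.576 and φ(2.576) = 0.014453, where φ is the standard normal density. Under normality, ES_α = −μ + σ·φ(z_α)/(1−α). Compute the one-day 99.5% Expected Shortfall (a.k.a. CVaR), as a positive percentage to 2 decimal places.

Tail multiplier: φ(z)/(1−α) = 0.014453 / 0.005 = 2.891.
ES = −(0.05%) + 1.37% × 2.891 = 3.911%.

3.91%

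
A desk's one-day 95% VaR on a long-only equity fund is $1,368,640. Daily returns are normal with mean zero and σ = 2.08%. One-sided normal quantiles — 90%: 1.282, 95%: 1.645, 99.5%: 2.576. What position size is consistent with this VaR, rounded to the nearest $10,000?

$40,000,000

VaR as a fraction of value: z·σ = 1.645 × 2.08% = 3.4216%.
Position = $1,368,640 / 0.034216 = $40,000,000.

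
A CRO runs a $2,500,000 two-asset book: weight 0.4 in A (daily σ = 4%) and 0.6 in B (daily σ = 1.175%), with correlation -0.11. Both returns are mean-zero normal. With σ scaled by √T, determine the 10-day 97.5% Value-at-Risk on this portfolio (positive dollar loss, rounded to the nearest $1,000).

$260,000

σ_p = √(0.4²·4² + 0.6²·1.175² + 2·-0.11·0.4·0.6·4·1.175) = 1.676%.
σ_{10d} = 1.676% × √10 = 5.300%.
z(97.5%) = 1.960.
VaR = 1.960 × 5.300% = 10.388%; on $2,500,000 that is $259,700.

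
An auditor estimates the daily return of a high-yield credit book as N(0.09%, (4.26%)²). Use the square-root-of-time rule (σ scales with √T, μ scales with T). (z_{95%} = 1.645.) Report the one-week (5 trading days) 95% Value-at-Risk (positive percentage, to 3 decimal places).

15.220%

σ_{5d} = 4.26% × √5 = 9.526%; μ_{5d} = 5 × 0.09% = 0.450%.
VaR = −(0.450%) + 1.645 × 9.526% = 15.220%.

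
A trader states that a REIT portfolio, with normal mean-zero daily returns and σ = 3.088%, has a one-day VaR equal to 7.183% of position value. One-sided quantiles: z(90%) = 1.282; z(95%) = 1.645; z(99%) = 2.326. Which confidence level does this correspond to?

99%

Implied z = VaR/σ = 7.183 / 3.088 = 2.326.
This matches z(99%) = 2.326.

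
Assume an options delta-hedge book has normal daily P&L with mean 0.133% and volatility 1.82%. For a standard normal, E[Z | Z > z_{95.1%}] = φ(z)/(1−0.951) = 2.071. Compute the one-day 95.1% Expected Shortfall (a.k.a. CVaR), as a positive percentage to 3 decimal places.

3.636%

ES = −(0.133%) + 1.82% × 2.071 = 3.636%.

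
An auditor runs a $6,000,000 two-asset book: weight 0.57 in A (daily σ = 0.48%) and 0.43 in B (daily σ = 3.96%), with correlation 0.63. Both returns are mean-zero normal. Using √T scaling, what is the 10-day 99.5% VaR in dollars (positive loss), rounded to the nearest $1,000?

$922,000

σ_p = √(0.57²·0.48² + 0.43²·3.96² + 2·0.63·0.57·0.43·0.48·3.96) = 1.887%.
σ_{10d} = 1.887% × √10 = 5.967%.
z(99.5%) = 2.576.
VaR = 2.576 × 5.967% = 15.371%; on $6,000,000 that is $922,260.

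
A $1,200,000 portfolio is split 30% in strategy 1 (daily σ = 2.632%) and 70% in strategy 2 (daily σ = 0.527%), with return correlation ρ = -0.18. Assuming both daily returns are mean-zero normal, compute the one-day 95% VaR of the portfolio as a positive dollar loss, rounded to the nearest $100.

$16,000

σ_p² = 0.3²·2.632² + 0.7²·0.527² + 2·-0.18·0.3·0.7·2.632·0.527 = 0.6547 (%²).
σ_p = √0.6547 = 0.809%.
At 95%, z = 1.645.
VaR = 1.645 × 0.809% = 1.331%; on $1,200,000 that is $15,972.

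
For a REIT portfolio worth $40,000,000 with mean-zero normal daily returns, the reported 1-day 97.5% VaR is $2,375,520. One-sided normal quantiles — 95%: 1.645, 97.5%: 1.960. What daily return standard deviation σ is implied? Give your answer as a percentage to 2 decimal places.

VaR as a fraction: $2,375,520 / $40,000,000 = 5.939%.
σ = VaR / z = 5.939% / 1.960 = 3.030%.

3.03%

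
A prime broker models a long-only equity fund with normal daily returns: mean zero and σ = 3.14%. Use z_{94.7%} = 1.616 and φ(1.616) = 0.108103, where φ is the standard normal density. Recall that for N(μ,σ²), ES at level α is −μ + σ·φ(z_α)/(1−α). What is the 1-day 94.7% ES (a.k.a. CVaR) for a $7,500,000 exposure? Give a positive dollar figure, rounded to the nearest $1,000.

Tail multiplier: φ(z)/(1−α) = 0.108103 / 0.053 = 2.040.
ES = 3.14% × 2.040 = 6.406%.
On $7,500,000: 0.06406 × $7,500,000 = $480,450.

$480,000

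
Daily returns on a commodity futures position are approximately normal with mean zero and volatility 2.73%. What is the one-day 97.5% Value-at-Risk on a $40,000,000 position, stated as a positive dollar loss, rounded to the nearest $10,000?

$2,140,000

At 97.5% one-sided, z = 1.960.
VaR = z·σ = 1.960 × 2.73% = 5.351%.
On $40,000,000: 0.05351 × $40,000,000 = $2,140,400.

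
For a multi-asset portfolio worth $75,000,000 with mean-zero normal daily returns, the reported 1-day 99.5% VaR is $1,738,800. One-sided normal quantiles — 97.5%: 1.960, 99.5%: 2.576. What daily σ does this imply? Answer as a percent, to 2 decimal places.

0.90%

VaR as a fraction: $1,738,800 / $75,000,000 = 2.318%.
σ = VaR / z = 2.318% / 2.576 = 0.900%.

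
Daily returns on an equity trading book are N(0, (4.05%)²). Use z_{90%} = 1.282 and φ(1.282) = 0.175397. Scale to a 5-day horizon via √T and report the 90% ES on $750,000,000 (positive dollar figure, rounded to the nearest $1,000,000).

σ_{5d} = 4.05% × √5 = 9.056%.
ES multiplier = φ(z)/(1−α) = 0.175397/0.1 = 1.754.
ES = 9.056% × 1.754 = 15.884%; on $750,000,000: $119,130,000.

$119,000,000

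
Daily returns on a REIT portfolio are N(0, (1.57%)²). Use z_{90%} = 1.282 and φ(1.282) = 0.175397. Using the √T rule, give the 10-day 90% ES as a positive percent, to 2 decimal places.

8.71%

σ_{10d} = 1.57% × √10 = 4.965%.
ES multiplier = φ(z)/(1−α) = 0.175397/0.1 = 1.754.
ES = 4.965% × 1.754 = 8.709%.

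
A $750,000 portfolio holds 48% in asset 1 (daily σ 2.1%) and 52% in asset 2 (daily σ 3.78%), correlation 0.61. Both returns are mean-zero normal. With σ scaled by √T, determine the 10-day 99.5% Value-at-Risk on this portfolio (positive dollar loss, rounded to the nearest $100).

$165,000

σ_p = √(0.48²·2.1² + 0.52²·3.78² + 2·0.61·0.48·0.52·2.1·3.78) = 2.701%.
σ_{10d} = 2.701% × √10 = 8.541%.
z(99.5%) = 2.576.
VaR = 2.576 × 8.541% = 22.002%; on $750,000 that is $165,015.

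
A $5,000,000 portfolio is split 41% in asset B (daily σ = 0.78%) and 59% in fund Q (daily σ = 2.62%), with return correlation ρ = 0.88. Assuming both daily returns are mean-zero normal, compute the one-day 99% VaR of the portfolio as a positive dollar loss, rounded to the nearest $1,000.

$213,000

σ_p² = 0.41²·0.78² + 0.59²·2.62² + 2·0.88·0.41·0.59·0.78·2.62 = 3.3618 (%²).
σ_p = √3.3618 = 1.834%.
At 99%, z = 2.326.
VaR = 2.326 × 1.834% = 4.266%; on $5,000,000 that is $213,300.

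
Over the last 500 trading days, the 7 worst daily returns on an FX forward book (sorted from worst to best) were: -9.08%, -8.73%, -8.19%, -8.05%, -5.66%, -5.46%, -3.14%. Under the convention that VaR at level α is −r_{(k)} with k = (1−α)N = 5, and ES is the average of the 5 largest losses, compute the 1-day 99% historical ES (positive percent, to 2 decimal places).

The 5 worst returns sum to -39.71%.
ES = −(-39.71%) / 5 = 7.942% ≈ 7.94%.

7.94%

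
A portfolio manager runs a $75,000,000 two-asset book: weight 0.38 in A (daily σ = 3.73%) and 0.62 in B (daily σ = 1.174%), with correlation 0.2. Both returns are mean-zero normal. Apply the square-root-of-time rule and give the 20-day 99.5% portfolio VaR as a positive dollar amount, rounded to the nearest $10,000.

$14,840,000

σ_p = √(0.38²·3.73² + 0.62²·1.174² + 2·0.2·0.38·0.62·3.73·1.174) = 1.718%.
σ_{20d} = 1.718% × √20 = 7.683%.
z(99.5%) = 2.576.
VaR = 2.576 × 7.683% = 19.791%; on $75,000,000 that is $14,843,250.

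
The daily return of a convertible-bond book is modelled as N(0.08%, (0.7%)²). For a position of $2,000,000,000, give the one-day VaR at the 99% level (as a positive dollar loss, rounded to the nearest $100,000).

At 99% one-sided, z = 2.326.
VaR = −μ + z·σ = −(0.08%) + 2.326 × 0.7% = 1.548%.
On $2,000,000,000: 0.01548 × $2,000,000,000 = $30,960,000.

$31,000,000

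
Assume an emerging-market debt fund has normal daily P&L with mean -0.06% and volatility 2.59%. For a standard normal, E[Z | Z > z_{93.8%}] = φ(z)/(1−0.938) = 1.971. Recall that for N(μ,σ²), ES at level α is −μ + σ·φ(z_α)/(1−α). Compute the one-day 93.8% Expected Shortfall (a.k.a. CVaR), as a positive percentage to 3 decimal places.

ES = −(-0.06%) + 2.59% × 1.971 = 5.165%.

5.165%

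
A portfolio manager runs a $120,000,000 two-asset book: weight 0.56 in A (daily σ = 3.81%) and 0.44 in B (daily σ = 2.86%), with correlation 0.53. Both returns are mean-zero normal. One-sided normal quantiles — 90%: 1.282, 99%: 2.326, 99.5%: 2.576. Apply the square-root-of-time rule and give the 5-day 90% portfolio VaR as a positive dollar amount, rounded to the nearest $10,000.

σ_p = √(0.56²·3.81² + 0.44²·2.86² + 2·0.53·0.56·0.44·3.81·2.86) = 2.997%.
σ_{5d} = 2.997% × √5 = 6.701%.
VaR = 1.282 × 6.701% = 8.591%; on $120,000,000 that is $10,309,200.

$10,310,000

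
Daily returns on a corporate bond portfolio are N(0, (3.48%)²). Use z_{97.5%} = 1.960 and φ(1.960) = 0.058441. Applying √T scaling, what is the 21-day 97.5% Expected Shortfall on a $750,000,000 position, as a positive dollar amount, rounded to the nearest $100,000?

σ_{21d} = 3.48% × √21 = 15.947%.
ES multiplier = φ(z)/(1−α) = 0.058441/0.025 = 2.338.
ES = 15.947% × 2.338 = 37.284%; on $750,000,000: $279,630,000.

$279,600,000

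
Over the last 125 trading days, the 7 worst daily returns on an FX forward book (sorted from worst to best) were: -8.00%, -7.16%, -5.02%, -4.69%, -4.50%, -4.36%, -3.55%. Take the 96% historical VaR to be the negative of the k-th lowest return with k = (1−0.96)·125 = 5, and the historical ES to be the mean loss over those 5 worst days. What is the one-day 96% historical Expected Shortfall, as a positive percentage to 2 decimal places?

5.87%

The 5 worst returns sum to -29.37%.
ES = −(-29.37%) / 5 = 5.874% ≈ 5.87%.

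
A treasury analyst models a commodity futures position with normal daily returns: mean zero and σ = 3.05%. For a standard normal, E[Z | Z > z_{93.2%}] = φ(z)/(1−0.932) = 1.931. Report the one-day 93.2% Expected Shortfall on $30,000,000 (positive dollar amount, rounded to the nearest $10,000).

$1,770,000

ES = 3.05% × 1.931 = 5.890%.
On $30,000,000: 0.05890 × $30,000,000 = $1,767,000.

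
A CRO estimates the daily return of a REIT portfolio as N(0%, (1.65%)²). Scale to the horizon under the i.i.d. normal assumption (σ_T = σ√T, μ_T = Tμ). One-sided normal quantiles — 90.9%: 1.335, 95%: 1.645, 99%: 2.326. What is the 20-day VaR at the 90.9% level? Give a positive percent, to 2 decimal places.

9.85%

σ_{20d} = 1.65% × √20 = 7.379%.
VaR = 1.335 × 7.379% = 9.851%.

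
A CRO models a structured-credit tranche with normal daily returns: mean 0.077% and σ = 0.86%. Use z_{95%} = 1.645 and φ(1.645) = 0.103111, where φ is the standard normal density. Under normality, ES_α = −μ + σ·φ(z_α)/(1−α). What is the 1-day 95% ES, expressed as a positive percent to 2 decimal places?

1.70%

Tail multiplier: φ(z)/(1−α) = 0.103111 / 0.05 = 2.062.
ES = −(0.077%) + 0.86% × 2.062 = 1.696%.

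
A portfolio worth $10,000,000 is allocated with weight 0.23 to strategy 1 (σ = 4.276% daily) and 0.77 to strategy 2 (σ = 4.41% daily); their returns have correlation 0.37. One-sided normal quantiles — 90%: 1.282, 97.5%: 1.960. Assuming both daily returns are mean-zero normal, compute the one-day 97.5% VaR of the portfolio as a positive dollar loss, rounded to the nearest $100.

σ_p² = 0.23²·4.276² + 0.77²·4.41² + 2·0.37·0.23·0.77·4.276·4.41 = 14.9693 (%²).
σ_p = √14.9693 = 3.869%.
VaR = 1.960 × 3.869% = 7.583%; on $10,000,000 that is $758,300.

$758,300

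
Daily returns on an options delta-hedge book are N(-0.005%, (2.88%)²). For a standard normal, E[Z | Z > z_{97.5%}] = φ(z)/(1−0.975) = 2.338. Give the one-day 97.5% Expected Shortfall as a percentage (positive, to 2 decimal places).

6.74%

ES = −(-0.005%) + 2.88% × 2.338 = 6.738%.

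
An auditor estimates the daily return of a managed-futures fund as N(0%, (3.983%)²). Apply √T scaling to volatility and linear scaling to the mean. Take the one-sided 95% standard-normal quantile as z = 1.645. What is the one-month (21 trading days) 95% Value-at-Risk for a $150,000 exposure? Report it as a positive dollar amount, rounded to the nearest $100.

σ_{21d} = 3.983% × √21 = 18.252%.
VaR = 1.645 × 18.252% = 30.025%.
On $150,000: 0.30025 × $150,000 = $45,037.

$45,000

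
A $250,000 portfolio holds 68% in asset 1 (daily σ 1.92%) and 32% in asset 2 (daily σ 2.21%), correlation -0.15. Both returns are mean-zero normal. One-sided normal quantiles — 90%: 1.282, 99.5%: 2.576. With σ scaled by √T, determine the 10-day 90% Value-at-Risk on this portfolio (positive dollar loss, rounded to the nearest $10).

σ_p = √(0.68²·1.92² + 0.32²·2.21² + 2·-0.15·0.68·0.32·1.92·2.21) = 1.388%.
σ_{10d} = 1.388% × √10 = 4.389%.
VaR = 1.282 × 4.389% = 5.627%; on $250,000 that is $14,068.

$14,070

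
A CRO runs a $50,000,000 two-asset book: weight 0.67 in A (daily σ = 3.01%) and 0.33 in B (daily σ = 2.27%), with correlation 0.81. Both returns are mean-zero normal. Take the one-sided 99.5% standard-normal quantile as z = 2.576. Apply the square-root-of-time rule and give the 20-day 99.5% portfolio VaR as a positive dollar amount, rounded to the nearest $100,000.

$15,300,000

σ_p = √(0.67²·3.01² + 0.33²·2.27² + 2·0.81·0.67·0.33·3.01·2.27) = 2.660%.
σ_{20d} = 2.660% × √20 = 11.896%.
VaR = 2.576 × 11.896% = 30.644%; on $50,000,000 that is $15,322,000.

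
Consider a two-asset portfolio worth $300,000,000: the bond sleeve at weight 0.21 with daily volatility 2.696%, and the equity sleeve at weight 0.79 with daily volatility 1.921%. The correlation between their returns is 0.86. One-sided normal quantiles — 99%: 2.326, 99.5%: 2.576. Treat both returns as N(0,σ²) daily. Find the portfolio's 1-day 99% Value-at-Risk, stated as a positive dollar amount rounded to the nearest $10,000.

$14,130,000

σ_p² = 0.21²·2.696² + 0.79²·1.921² + 2·0.86·0.21·0.79·2.696·1.921 = 4.1014 (%²).
σ_p = √4.1014 = 2.025%.
VaR = 2.326 × 2.025% = 4.710%; on $300,000,000 that is $14,130,000.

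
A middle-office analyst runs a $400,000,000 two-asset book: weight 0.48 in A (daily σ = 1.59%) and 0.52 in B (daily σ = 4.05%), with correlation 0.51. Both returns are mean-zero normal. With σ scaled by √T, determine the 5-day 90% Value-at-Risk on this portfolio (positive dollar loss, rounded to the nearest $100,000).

$29,600,000

σ_p = √(0.48²·1.59² + 0.52²·4.05² + 2·0.51·0.48·0.52·1.59·4.05) = 2.580%.
σ_{5d} = 2.580% × √5 = 5.769%.
z(90%) = 1.282.
VaR = 1.282 × 5.769% = 7.396%; on $400,000,000 that is $29,584,000.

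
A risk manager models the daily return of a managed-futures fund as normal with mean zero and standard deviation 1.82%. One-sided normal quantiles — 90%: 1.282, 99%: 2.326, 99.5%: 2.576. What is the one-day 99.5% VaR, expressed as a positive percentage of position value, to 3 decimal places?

4.688%

VaR = z·σ = 2.576 × 1.82% = 4.688%.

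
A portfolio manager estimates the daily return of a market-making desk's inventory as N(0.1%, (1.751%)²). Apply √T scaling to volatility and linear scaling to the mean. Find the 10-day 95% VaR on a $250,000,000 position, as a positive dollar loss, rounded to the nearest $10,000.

At 95%, z = 1.645.
σ_{10d} = 1.751% × √10 = 5.537%; μ_{10d} = 10 × 0.1% = 1.000%.
VaR = −(1.000%) + 1.645 × 5.537% = 8.108%.
On $250,000,000: 0.08108 × $250,000,000 = $20,270,000.

$20,270,000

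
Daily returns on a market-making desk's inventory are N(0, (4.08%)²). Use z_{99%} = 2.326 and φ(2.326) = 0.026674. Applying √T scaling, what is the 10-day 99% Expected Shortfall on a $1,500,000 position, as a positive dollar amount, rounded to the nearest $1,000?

$516,000

σ_{10d} = 4.08% × √10 = 12.902%.
ES multiplier = φ(z)/(1−α) = 0.026674/0.01 = 2.667.
ES = 12.902% × 2.667 = 34.410%; on $1,500,000: $516,150.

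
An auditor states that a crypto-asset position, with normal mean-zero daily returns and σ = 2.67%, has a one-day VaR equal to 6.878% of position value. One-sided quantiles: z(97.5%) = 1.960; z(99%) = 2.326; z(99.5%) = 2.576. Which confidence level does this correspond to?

99.5%

Implied z = VaR/σ = 6.878 / 2.67 = 2.576.
This matches z(99.5%) = 2.576.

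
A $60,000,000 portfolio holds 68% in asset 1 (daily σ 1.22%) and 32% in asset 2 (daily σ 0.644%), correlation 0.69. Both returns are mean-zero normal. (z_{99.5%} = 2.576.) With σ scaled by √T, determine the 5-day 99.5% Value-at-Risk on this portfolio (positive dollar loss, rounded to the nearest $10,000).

$3,400,000

σ_p = √(0.68²·1.22² + 0.32²·0.644² + 2·0.69·0.68·0.32·1.22·0.644) = 0.983%.
σ_{5d} = 0.983% × √5 = 2.198%.
VaR = 2.576 × 2.198% = 5.662%; on $60,000,000 that is $3,397,200.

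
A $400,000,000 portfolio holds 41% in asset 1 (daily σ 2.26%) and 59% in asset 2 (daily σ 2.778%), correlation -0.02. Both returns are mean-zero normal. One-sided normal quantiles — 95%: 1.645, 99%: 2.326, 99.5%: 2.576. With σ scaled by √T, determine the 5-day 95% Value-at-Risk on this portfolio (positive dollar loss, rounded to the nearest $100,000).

σ_p = √(0.41²·2.26² + 0.59²·2.778² + 2·-0.02·0.41·0.59·2.26·2.778) = 1.867%.
σ_{5d} = 1.867% × √5 = 4.175%.
VaR = 1.645 × 4.175% = 6.868%; on $400,000,000 that is $27,472,000.

$27,500,000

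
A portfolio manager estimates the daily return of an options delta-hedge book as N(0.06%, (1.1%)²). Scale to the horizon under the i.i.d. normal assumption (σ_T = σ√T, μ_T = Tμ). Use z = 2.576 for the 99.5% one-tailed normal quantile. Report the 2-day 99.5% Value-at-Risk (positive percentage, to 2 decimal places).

σ_{2d} = 1.1% × √2 = 1.556%; μ_{2d} = 2 × 0.06% = 0.120%.
VaR = −(0.120%) + 2.576 × 1.556% = 3.888%.

3.89%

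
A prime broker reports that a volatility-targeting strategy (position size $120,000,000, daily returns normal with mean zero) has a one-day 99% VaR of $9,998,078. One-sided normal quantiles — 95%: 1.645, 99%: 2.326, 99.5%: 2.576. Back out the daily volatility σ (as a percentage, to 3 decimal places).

3.582%

VaR as a fraction: $9,998,078 / $120,000,000 = 8.332%.
σ = VaR / z = 8.332% / 2.326 = 3.582%.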